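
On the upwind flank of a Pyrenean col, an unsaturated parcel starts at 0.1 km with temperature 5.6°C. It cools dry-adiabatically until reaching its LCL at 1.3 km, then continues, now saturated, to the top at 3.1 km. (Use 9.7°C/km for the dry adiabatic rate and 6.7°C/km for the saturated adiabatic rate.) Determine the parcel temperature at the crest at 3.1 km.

100–1300 m, dry: Δz = 1.2 km ⇒ ΔT = -11.64°C; T = -6.04°C
1300–3100 m, saturated: Δz = 1.8 km ⇒ ΔT = -12.06°C; T = -18.1°C

-18.1°C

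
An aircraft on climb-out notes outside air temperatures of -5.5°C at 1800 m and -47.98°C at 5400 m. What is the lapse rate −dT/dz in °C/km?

11.8°C/km

Γ = −ΔT/Δz = (-5.5 − (-47.98)) / (5400 − 1800) m
  = 42.48°C / 3.6 km = 11.8°C/km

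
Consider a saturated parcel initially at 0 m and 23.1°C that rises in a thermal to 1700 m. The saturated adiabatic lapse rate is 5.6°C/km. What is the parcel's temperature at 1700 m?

13.58°C

Saturated adiabatic to 1700 m: -5.6 × 1.7 km = -9.52°C, so T = 13.58°C.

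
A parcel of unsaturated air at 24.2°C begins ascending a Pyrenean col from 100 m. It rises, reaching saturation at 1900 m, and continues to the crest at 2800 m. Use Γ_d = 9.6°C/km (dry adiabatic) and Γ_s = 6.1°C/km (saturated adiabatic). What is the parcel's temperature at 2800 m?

From 100 m to 1900 m (dry): cools by 9.6 × 1.8 = 17.28°C, giving 6.92°C.
From 1900 m to 2800 m (saturated): cools by 6.1 × 0.9 = 5.49°C, giving 1.43°C.

1.43°C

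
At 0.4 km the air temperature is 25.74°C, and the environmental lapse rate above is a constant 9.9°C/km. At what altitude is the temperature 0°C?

3 km

Height above start = (25.74 − 0) / 9.9 = 2.6 km
Altitude = 400 m + 2600 m = 3000 m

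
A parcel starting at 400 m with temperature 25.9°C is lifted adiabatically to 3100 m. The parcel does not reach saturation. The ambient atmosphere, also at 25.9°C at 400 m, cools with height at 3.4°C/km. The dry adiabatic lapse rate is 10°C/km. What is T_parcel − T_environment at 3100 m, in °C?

-17.82°C (parcel cooler than environment)

Parcel:
  400–3100 m, dry: Δz = 2.7 km ⇒ ΔT = -27°C; T = -1.1°C
Environment:
  400–3100 m, environment: Δz = 2.7 km ⇒ ΔT = -9.18°C; T = 16.72°C
T_parcel − T_env = -1.1 − 16.72 = -17.82°C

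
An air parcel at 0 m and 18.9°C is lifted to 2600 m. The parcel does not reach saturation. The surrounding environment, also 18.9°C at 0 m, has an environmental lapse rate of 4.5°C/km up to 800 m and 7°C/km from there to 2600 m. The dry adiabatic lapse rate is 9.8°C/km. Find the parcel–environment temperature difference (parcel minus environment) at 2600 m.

-9.28°C (parcel cooler than environment)

Parcel:
  0 → 2600 m (dry, 9.8°C/km): ΔT = -9.8 × 2.6 = -25.48°C → T = -6.58°C
Environment:
  0 → 800 m (environment, lower layer, 4.5°C/km): ΔT = -4.5 × 0.8 = -3.6°C → T = 15.3°C
  800 → 2600 m (environment, upper layer, 7°C/km): ΔT = -7 × 1.8 = -12.6°C → T = 2.7°C
T_parcel − T_env = -6.58 − 2.7 = -9.28°C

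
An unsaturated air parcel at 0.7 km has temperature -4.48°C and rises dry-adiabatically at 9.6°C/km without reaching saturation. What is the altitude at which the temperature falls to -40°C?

4.4 km

Height above start = (-4.48 − (-40)) / 9.6 = 3.7 km
Altitude = 700 m + 3700 m = 4400 m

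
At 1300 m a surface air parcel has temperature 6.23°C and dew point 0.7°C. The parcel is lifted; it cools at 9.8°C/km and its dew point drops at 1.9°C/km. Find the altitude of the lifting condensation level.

2000 m

T and T_d converge at 9.8 − 1.9 = 7.9°C per km
Height above start = (6.23 − 0.7) / 7.9 = 0.7 km
LCL altitude = 1300 m + 700 m = 2000 m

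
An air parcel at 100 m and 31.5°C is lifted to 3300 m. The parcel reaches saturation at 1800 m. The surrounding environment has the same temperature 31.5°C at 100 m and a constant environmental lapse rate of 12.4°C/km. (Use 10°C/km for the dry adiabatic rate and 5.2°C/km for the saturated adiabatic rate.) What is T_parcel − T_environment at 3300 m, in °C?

+14.88°C (parcel warmer than environment)

Parcel:
  Dry to 1800 m: -10 × 1.7 km = -17°C, so T = 14.5°C.
  Saturated to 3300 m: -5.2 × 1.5 km = -7.8°C, so T = 6.7°C.
Environment:
  Environment to 3300 m: -12.4 × 3.2 km = -39.68°C, so T = -8.18°C.
T_parcel − T_env = 6.7 − (-8.18) = +14.88°C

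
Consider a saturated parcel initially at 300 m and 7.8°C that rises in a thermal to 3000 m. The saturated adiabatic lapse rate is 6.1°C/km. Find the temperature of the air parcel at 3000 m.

300 → 3000 m (saturated adiabatic, 6.1°C/km): ΔT = -6.1 × 2.7 = -16.47°C → T = -8.67°C

-8.67°C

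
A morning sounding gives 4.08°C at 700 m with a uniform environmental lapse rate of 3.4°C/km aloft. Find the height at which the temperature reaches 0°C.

Height above start = (4.08 − 0) / 3.4 = 1.2 km
Altitude = 700 m + 1200 m = 1900 m

1900 m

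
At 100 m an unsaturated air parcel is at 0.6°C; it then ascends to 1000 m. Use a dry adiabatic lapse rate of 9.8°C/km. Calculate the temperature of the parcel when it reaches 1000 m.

From 100 m to 1000 m (dry adiabatic): cools by 9.8 × 0.9 = 8.82°C, giving -8.22°C.

-8.22°C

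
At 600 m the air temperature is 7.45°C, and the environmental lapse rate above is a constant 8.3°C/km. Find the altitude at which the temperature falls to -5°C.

Height above start = (7.45 − (-5)) / 8.3 = 1.5 km
Altitude = 600 m + 1500 m = 2100 m

2100 m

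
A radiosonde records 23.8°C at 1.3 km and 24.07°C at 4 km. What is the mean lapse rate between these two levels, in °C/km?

-0.1°C/km

Γ = −ΔT/Δz = (23.8 − 24.07) / (4000 − 1300) m
  = -0.27°C / 2.7 km = -0.1°C/km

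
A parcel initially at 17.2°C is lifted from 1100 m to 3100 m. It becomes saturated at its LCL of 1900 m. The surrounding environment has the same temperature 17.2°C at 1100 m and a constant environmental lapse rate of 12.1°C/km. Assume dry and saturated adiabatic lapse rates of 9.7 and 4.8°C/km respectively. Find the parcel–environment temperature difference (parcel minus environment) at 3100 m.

+10.68°C (parcel warmer than environment)

Parcel:
  Dry to 1900 m: -9.7 × 0.8 km = -7.76°C, so T = 9.44°C.
  Saturated to 3100 m: -4.8 × 1.2 km = -5.76°C, so T = 3.68°C.
Environment:
  Environment to 3100 m: -12.1 × 2 km = -24.2°C, so T = -7°C.
T_parcel − T_env = 3.68 − (-7) = +10.68°C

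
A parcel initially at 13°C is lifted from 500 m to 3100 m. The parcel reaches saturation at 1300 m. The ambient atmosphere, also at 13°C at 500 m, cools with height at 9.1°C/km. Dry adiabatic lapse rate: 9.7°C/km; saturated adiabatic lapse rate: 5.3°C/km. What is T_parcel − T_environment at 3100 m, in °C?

Parcel:
  500–1300 m, dry: Δz = 0.8 km ⇒ ΔT = -7.76°C; T = 5.24°C
  1300–3100 m, saturated: Δz = 1.8 km ⇒ ΔT = -9.54°C; T = -4.3°C
Environment:
  500–3100 m, environment: Δz = 2.6 km ⇒ ΔT = -23.66°C; T = -10.66°C
T_parcel − T_env = -4.3 − (-10.66) = +6.36°C

+6.36°C (parcel warmer than environment)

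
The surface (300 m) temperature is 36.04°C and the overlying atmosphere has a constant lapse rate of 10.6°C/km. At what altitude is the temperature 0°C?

Height above start = (36.04 − 0) / 10.6 = 3.4 km
Altitude = 300 m + 3400 m = 3700 m

3700 m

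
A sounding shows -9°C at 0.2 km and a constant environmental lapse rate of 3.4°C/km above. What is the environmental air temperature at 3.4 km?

-19.88°C

200–3400 m, environmental: Δz = 3.2 km ⇒ ΔT = -10.88°C; T = -19.88°C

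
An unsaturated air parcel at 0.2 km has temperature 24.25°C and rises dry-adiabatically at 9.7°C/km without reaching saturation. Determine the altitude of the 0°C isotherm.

Height above start = (24.25 − 0) / 9.7 = 2.5 km
Altitude = 200 m + 2500 m = 2700 m

2.7 km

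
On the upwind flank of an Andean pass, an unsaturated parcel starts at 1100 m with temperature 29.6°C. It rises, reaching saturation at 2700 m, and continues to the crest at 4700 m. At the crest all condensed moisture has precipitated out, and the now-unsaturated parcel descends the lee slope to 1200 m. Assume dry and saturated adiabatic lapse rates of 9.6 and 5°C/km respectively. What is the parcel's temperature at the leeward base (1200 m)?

37.84°C

Dry to 2700 m: -9.6 × 1.6 km = -15.36°C, so T = 14.24°C.
Saturated to 4700 m: -5 × 2 km = -10°C, so T = 4.24°C.
Dry descent to 1200 m: +9.6 × 3.5 km = +33.6°C, so T = 37.84°C.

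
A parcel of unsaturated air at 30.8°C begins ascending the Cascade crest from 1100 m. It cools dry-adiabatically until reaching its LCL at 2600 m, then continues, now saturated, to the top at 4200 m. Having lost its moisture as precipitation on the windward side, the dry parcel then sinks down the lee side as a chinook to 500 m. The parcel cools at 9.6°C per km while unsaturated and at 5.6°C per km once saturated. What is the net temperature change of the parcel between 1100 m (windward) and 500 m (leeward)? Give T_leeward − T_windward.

Dry to 2600 m: -9.6 × 1.5 km = -14.4°C, so T = 16.4°C.
Saturated to 4200 m: -5.6 × 1.6 km = -8.96°C, so T = 7.44°C.
Dry descent to 500 m: +9.6 × 3.7 km = +35.52°C, so T = 42.96°C.
Net change vs windward start: 42.96 − 30.8 = +12.16°C

+12.16°C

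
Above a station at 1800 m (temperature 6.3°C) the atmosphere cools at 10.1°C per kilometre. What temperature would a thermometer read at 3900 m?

1800 → 3900 m (environmental, 10.1°C/km): ΔT = -10.1 × 2.1 = -21.21°C → T = -14.91°C

-14.91°C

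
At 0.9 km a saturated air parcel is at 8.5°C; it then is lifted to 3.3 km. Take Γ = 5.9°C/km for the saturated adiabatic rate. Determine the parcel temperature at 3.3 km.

900–3300 m, saturated adiabatic: Δz = 2.4 km ⇒ ΔT = -14.16°C; T = -5.66°C

-5.66°C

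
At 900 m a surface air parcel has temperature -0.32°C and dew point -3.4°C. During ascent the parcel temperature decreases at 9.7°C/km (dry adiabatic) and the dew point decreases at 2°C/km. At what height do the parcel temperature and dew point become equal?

T and T_d converge at 9.7 − 2 = 7.7°C per km
Height above start = (-0.32 − (-3.4)) / 7.7 = 0.4 km
LCL altitude = 900 m + 400 m = 1300 m

1300 m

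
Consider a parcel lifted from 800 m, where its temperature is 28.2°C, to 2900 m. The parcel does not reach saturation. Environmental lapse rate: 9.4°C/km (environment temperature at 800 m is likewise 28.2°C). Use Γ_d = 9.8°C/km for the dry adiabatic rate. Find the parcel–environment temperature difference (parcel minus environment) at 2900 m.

-0.84°C (parcel cooler than environment)

Parcel:
  800–2900 m, dry: Δz = 2.1 km ⇒ ΔT = -20.58°C; T = 7.62°C
Environment:
  800–2900 m, environment: Δz = 2.1 km ⇒ ΔT = -19.74°C; T = 8.46°C
T_parcel − T_env = 7.62 − 8.46 = -0.84°C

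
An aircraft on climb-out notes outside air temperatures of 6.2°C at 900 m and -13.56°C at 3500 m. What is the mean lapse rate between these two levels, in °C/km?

7.6°C/km

Γ = −ΔT/Δz = (6.2 − (-13.56)) / (3500 − 900) m
  = 19.76°C / 2.6 km = 7.6°C/km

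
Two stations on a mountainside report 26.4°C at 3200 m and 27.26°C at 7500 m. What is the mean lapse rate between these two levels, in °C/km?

Γ = −ΔT/Δz = (26.4 − 27.26) / (7500 − 3200) m
  = -0.86°C / 4.3 km = -0.2°C/km

-0.2°C/km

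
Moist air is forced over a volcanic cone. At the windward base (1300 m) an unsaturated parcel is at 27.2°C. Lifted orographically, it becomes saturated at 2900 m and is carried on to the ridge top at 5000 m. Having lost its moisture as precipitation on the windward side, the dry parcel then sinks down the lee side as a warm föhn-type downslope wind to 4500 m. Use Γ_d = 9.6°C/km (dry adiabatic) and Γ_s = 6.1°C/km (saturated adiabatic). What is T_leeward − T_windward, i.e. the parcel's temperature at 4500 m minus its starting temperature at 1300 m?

-23.37°C

1300–2900 m, dry: Δz = 1.6 km ⇒ ΔT = -15.36°C; T = 11.84°C
2900–5000 m, saturated: Δz = 2.1 km ⇒ ΔT = -12.81°C; T = -0.97°C
5000–4500 m, dry descent: Δz = 0.5 km ⇒ ΔT = +4.8°C; T = 3.83°C
Net change vs windward start: 3.83 − 27.2 = -23.37°C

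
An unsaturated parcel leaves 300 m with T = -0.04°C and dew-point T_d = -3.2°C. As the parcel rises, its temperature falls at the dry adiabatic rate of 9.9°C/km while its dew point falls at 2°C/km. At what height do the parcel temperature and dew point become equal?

700 m

T and T_d converge at 9.9 − 2 = 7.9°C per km
Height above start = (-0.04 − (-3.2)) / 7.9 = 0.4 km
LCL altitude = 300 m + 400 m = 700 m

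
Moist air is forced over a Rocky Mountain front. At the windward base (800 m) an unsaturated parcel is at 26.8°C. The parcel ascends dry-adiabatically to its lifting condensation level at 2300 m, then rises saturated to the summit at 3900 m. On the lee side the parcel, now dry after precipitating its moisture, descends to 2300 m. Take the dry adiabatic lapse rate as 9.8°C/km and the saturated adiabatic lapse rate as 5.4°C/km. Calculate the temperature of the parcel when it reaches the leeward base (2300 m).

19.14°C

800–2300 m, dry: Δz = 1.5 km ⇒ ΔT = -14.7°C; T = 12.1°C
2300–3900 m, saturated: Δz = 1.6 km ⇒ ΔT = -8.64°C; T = 3.46°C
3900–2300 m, dry descent: Δz = 1.6 km ⇒ ΔT = +15.68°C; T = 19.14°C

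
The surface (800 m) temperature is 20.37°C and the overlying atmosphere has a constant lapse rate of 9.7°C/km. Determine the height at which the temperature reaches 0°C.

Height above start = (20.37 − 0) / 9.7 = 2.1 km
Altitude = 800 m + 2100 m = 2900 m

2900 m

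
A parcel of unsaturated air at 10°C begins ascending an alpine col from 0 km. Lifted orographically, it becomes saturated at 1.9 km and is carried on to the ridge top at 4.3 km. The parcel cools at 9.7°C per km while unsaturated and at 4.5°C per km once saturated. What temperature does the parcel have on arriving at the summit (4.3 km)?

From 0 m to 1900 m (dry): cools by 9.7 × 1.9 = 18.43°C, giving -8.43°C.
From 1900 m to 4300 m (saturated): cools by 4.5 × 2.4 = 10.8°C, giving -19.23°C.

-19.23°C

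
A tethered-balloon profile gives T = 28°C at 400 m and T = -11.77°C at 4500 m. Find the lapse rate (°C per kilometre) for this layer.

9.7°C/km

Γ = −ΔT/Δz = (28 − (-11.77)) / (4500 − 400) m
  = 39.77°C / 4.1 km = 9.7°C/km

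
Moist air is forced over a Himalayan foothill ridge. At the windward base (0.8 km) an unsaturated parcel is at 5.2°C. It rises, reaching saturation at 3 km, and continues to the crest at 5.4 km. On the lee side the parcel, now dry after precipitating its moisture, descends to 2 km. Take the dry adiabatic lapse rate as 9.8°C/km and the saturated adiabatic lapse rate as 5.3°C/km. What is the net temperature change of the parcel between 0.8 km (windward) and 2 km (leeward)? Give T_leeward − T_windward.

800–3000 m, dry: Δz = 2.2 km ⇒ ΔT = -21.56°C; T = -16.36°C
3000–5400 m, saturated: Δz = 2.4 km ⇒ ΔT = -12.72°C; T = -29.08°C
5400–2000 m, dry descent: Δz = 3.4 km ⇒ ΔT = +33.32°C; T = 4.24°C
Net change vs windward start: 4.24 − 5.2 = -0.96°C

-0.96°C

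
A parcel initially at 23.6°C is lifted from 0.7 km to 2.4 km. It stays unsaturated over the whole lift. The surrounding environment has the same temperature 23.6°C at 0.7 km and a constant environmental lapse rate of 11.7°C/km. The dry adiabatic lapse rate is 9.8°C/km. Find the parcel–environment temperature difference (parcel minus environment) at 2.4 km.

+3.23°C (parcel warmer than environment)

Parcel:
  Dry to 2400 m: -9.8 × 1.7 km = -16.66°C, so T = 6.94°C.
Environment:
  Environment to 2400 m: -11.7 × 1.7 km = -19.89°C, so T = 3.71°C.
T_parcel − T_env = 6.94 − 3.71 = +3.23°C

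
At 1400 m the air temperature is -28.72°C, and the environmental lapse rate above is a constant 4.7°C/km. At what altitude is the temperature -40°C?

3800 m

Height above start = (-28.72 − (-40)) / 4.7 = 2.4 km
Altitude = 1400 m + 2400 m = 3800 m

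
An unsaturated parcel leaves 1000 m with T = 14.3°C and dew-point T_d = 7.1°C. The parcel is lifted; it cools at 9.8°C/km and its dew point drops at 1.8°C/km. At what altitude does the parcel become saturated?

T and T_d converge at 9.8 − 1.8 = 8°C per km
Height above start = (14.3 − 7.1) / 8 = 0.9 km
LCL altitude = 1000 m + 900 m = 1900 m

1900 m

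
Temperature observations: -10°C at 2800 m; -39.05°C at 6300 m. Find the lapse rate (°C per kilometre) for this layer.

Γ = −ΔT/Δz = (-10 − (-39.05)) / (6300 − 2800) m
  = 29.05°C / 3.5 km = 8.3°C/km

8.3°C/km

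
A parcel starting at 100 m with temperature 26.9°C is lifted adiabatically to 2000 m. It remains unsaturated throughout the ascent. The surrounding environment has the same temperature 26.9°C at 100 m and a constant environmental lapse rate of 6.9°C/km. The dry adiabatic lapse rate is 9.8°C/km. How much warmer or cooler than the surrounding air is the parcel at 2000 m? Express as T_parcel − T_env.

Parcel:
  From 100 m to 2000 m (dry): cools by 9.8 × 1.9 = 18.62°C, giving 8.28°C.
Environment:
  From 100 m to 2000 m (environment): cools by 6.9 × 1.9 = 13.11°C, giving 13.79°C.
T_parcel − T_env = 8.28 − 13.79 = -5.51°C

-5.51°C (parcel cooler than environment)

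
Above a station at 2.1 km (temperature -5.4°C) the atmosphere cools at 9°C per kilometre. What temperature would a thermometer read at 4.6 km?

-27.9°C

Environmental to 4600 m: -9 × 2.5 km = -22.5°C, so T = -27.9°C.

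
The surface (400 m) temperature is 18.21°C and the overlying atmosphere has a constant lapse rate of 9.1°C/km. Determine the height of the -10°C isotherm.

3500 m

Height above start = (18.21 − (-10)) / 9.1 = 3.1 km
Altitude = 400 m + 3100 m = 3500 m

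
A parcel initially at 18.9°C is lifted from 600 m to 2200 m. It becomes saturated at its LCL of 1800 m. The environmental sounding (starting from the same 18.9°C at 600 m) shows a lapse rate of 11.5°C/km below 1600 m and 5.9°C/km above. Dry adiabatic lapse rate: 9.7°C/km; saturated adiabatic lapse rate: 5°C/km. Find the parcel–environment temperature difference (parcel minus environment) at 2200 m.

Parcel:
  From 600 m to 1800 m (dry): cools by 9.7 × 1.2 = 11.64°C, giving 7.26°C.
  From 1800 m to 2200 m (saturated): cools by 5 × 0.4 = 2°C, giving 5.26°C.
Environment:
  From 600 m to 1600 m (environment, lower layer): cools by 11.5 × 1 = 11.5°C, giving 7.4°C.
  From 1600 m to 2200 m (environment, upper layer): cools by 5.9 × 0.6 = 3.54°C, giving 3.86°C.
T_parcel − T_env = 5.26 − 3.86 = +1.4°C

+1.4°C (parcel warmer than environment)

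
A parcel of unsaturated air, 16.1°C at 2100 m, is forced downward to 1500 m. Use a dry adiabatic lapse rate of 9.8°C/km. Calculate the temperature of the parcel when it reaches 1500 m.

2100–1500 m, dry adiabatic: Δz = 0.6 km ⇒ ΔT = +5.88°C; T = 21.98°C

21.98°C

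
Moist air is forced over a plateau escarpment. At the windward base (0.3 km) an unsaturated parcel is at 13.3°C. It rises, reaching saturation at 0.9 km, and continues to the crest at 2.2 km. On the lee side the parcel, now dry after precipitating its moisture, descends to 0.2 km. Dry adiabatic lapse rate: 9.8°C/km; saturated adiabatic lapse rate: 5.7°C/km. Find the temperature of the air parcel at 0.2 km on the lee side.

300 → 900 m (dry, 9.8°C/km): ΔT = -9.8 × 0.6 = -5.88°C → T = 7.42°C
900 → 2200 m (saturated, 5.7°C/km): ΔT = -5.7 × 1.3 = -7.41°C → T = 0.01°C
2200 → 200 m (dry descent, 9.8°C/km): ΔT = +9.8 × 2 = +19.6°C → T = 19.61°C

19.61°C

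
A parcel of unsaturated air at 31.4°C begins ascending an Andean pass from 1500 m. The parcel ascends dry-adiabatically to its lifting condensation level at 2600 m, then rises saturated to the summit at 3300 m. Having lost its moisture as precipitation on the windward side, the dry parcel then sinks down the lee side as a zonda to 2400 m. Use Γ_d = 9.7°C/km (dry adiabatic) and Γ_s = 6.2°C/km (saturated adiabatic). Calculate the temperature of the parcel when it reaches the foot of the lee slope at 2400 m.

25.12°C

1500–2600 m, dry: Δz = 1.1 km ⇒ ΔT = -10.67°C; T = 20.73°C
2600–3300 m, saturated: Δz = 0.7 km ⇒ ΔT = -4.34°C; T = 16.39°C
3300–2400 m, dry descent: Δz = 0.9 km ⇒ ΔT = +8.73°C; T = 25.12°C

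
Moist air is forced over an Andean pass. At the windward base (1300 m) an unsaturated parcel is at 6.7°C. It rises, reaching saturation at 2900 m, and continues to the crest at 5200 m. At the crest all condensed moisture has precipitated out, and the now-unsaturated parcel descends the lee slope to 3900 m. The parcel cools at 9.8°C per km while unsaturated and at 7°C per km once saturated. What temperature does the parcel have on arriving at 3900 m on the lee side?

-12.34°C

From 1300 m to 2900 m (dry): cools by 9.8 × 1.6 = 15.68°C, giving -8.98°C.
From 2900 m to 5200 m (saturated): cools by 7 × 2.3 = 16.1°C, giving -25.08°C.
From 5200 m to 3900 m (dry descent): warms by 9.8 × 1.3 = 12.74°C, giving -12.34°C.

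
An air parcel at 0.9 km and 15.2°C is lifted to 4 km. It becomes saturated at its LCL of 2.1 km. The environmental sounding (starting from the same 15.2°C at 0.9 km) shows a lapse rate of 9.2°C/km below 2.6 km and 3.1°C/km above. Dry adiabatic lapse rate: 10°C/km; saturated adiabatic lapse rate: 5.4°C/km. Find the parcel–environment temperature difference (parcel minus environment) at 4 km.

-2.28°C (parcel cooler than environment)

Parcel:
  900–2100 m, dry: Δz = 1.2 km ⇒ ΔT = -12°C; T = 3.2°C
  2100–4000 m, saturated: Δz = 1.9 km ⇒ ΔT = -10.26°C; T = -7.06°C
Environment:
  900–2600 m, environment, lower layer: Δz = 1.7 km ⇒ ΔT = -15.64°C; T = -0.44°C
  2600–4000 m, environment, upper layer: Δz = 1.4 km ⇒ ΔT = -4.34°C; T = -4.78°C
T_parcel − T_env = -7.06 − (-4.78) = -2.28°C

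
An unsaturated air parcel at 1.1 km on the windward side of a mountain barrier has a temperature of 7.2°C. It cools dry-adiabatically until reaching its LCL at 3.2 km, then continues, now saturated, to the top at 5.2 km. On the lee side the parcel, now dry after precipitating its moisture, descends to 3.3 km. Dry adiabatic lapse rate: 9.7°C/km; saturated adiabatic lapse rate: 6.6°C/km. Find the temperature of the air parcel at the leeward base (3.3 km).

-7.94°C

Dry to 3200 m: -9.7 × 2.1 km = -20.37°C, so T = -13.17°C.
Saturated to 5200 m: -6.6 × 2 km = -13.2°C, so T = -26.37°C.
Dry descent to 3300 m: +9.7 × 1.9 km = +18.43°C, so T = -7.94°C.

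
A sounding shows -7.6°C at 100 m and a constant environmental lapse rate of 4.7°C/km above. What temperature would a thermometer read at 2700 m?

Environmental to 2700 m: -4.7 × 2.6 km = -12.22°C, so T = -19.82°C.

-19.82°C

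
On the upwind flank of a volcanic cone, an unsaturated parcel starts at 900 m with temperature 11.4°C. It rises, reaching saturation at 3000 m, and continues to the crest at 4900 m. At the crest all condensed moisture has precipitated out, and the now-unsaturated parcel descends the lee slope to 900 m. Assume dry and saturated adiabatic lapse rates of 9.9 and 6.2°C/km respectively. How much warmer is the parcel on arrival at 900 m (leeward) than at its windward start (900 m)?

+7.03°C

Dry to 3000 m: -9.9 × 2.1 km = -20.79°C, so T = -9.39°C.
Saturated to 4900 m: -6.2 × 1.9 km = -11.78°C, so T = -21.17°C.
Dry descent to 900 m: +9.9 × 4 km = +39.6°C, so T = 18.43°C.
Net change vs windward start: 18.43 − 11.4 = +7.03°C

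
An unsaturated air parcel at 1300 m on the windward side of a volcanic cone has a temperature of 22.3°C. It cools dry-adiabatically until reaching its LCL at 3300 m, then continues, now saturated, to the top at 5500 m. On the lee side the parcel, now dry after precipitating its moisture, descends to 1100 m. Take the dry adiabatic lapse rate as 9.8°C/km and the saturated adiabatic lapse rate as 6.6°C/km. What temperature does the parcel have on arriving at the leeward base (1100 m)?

1300–3300 m, dry: Δz = 2 km ⇒ ΔT = -19.6°C; T = 2.7°C
3300–5500 m, saturated: Δz = 2.2 km ⇒ ΔT = -14.52°C; T = -11.82°C
5500–1100 m, dry descent: Δz = 4.4 km ⇒ ΔT = +43.12°C; T = 31.3°C

31.3°C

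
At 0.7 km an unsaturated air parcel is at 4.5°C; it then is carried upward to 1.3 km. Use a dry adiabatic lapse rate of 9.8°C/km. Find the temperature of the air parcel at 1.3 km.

-1.38°C

From 700 m to 1300 m (dry adiabatic): cools by 9.8 × 0.6 = 5.88°C, giving -1.38°C.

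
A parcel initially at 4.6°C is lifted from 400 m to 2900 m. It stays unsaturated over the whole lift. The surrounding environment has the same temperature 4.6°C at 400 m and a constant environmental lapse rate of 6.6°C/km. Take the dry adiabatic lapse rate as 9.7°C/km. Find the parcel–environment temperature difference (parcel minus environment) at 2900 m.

Parcel:
  Dry to 2900 m: -9.7 × 2.5 km = -24.25°C, so T = -19.65°C.
Environment:
  Environment to 2900 m: -6.6 × 2.5 km = -16.5°C, so T = -11.9°C.
T_parcel − T_env = -19.65 − (-11.9) = -7.75°C

-7.75°C (parcel cooler than environment)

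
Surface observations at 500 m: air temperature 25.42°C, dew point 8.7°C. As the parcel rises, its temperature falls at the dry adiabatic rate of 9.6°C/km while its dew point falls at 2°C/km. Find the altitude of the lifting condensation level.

T and T_d converge at 9.6 − 2 = 7.6°C per km
Height above start = (25.42 − 8.7) / 7.6 = 2.2 km
LCL altitude = 500 m + 2200 m = 2700 m

2700 m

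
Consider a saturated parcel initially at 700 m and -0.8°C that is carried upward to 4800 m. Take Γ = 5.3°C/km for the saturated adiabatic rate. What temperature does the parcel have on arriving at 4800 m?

700 → 4800 m (saturated adiabatic, 5.3°C/km): ΔT = -5.3 × 4.1 = -21.73°C → T = -22.53°C

-22.53°C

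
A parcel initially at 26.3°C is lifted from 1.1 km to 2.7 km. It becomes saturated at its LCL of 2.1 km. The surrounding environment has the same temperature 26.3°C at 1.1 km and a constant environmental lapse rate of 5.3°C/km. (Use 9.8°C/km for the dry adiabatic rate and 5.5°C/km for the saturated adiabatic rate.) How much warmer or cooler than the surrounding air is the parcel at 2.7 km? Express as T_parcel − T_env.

Parcel:
  Dry to 2100 m: -9.8 × 1 km = -9.8°C, so T = 16.5°C.
  Saturated to 2700 m: -5.5 × 0.6 km = -3.3°C, so T = 13.2°C.
Environment:
  Environment to 2700 m: -5.3 × 1.6 km = -8.48°C, so T = 17.82°C.
T_parcel − T_env = 13.2 − 17.82 = -4.62°C

-4.62°C (parcel cooler than environment)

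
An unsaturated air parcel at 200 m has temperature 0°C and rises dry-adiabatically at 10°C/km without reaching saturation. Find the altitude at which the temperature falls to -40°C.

Height above start = (0 − (-40)) / 10 = 4 km
Altitude = 200 m + 4000 m = 4200 m

4200 m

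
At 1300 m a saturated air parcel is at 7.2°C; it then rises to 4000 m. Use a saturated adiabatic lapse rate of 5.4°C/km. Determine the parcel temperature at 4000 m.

From 1300 m to 4000 m (saturated adiabatic): cools by 5.4 × 2.7 = 14.58°C, giving -7.38°C.

-7.38°C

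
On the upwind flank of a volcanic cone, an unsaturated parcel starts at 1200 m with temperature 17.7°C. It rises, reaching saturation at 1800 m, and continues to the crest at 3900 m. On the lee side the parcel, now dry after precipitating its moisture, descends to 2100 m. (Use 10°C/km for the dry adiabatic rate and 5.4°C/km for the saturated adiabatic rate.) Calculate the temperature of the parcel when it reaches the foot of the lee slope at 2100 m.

1200 → 1800 m (dry, 10°C/km): ΔT = -10 × 0.6 = -6°C → T = 11.7°C
1800 → 3900 m (saturated, 5.4°C/km): ΔT = -5.4 × 2.1 = -11.34°C → T = 0.36°C
3900 → 2100 m (dry descent, 10°C/km): ΔT = +10 × 1.8 = +18°C → T = 18.36°C

18.36°C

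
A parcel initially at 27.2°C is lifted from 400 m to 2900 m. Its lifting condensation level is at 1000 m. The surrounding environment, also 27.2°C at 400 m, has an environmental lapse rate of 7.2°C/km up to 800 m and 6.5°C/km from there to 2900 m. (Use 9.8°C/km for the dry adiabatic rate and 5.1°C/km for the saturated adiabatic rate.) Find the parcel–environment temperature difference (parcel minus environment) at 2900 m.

Parcel:
  400 → 1000 m (dry, 9.8°C/km): ΔT = -9.8 × 0.6 = -5.88°C → T = 21.32°C
  1000 → 2900 m (saturated, 5.1°C/km): ΔT = -5.1 × 1.9 = -9.69°C → T = 11.63°C
Environment:
  400 → 800 m (environment, lower layer, 7.2°C/km): ΔT = -7.2 × 0.4 = -2.88°C → T = 24.32°C
  800 → 2900 m (environment, upper layer, 6.5°C/km): ΔT = -6.5 × 2.1 = -13.65°C → T = 10.67°C
T_parcel − T_env = 11.63 − 10.67 = +0.96°C

+0.96°C (parcel warmer than environment)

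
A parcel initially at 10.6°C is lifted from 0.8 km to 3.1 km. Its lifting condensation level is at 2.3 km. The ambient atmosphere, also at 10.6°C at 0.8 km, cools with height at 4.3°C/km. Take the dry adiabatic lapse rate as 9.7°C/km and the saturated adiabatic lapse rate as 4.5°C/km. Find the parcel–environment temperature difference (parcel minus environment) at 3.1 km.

Parcel:
  800–2300 m, dry: Δz = 1.5 km ⇒ ΔT = -14.55°C; T = -3.95°C
  2300–3100 m, saturated: Δz = 0.8 km ⇒ ΔT = -3.6°C; T = -7.55°C
Environment:
  800–3100 m, environment: Δz = 2.3 km ⇒ ΔT = -9.89°C; T = 0.71°C
T_parcel − T_env = -7.55 − 0.71 = -8.26°C

-8.26°C (parcel cooler than environment)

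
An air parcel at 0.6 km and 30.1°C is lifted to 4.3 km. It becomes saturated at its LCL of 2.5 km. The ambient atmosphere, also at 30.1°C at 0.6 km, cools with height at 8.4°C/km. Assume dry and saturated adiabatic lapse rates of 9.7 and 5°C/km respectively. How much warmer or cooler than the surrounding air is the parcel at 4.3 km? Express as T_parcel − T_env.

Parcel:
  From 600 m to 2500 m (dry): cools by 9.7 × 1.9 = 18.43°C, giving 11.67°C.
  From 2500 m to 4300 m (saturated): cools by 5 × 1.8 = 9°C, giving 2.67°C.
Environment:
  From 600 m to 4300 m (environment): cools by 8.4 × 3.7 = 31.08°C, giving -0.98°C.
T_parcel − T_env = 2.67 − (-0.98) = +3.65°C

+3.65°C (parcel warmer than environment)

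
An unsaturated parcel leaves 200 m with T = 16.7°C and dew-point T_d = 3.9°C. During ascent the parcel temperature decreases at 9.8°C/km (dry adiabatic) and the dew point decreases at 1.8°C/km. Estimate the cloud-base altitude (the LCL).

1800 m

T and T_d converge at 9.8 − 1.8 = 8°C per km
Height above start = (16.7 − 3.9) / 8 = 1.6 km
LCL altitude = 200 m + 1600 m = 1800 m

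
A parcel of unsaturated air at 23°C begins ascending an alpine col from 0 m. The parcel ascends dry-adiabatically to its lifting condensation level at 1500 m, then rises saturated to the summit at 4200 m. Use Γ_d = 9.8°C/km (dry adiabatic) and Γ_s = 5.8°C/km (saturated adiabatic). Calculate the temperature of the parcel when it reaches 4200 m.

-7.36°C

Dry to 1500 m: -9.8 × 1.5 km = -14.7°C, so T = 8.3°C.
Saturated to 4200 m: -5.8 × 2.7 km = -15.66°C, so T = -7.36°C.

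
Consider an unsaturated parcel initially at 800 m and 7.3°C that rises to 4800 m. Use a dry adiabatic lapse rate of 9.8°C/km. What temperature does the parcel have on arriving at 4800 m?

-31.9°C

800–4800 m, dry adiabatic: Δz = 4 km ⇒ ΔT = -39.2°C; T = -31.9°C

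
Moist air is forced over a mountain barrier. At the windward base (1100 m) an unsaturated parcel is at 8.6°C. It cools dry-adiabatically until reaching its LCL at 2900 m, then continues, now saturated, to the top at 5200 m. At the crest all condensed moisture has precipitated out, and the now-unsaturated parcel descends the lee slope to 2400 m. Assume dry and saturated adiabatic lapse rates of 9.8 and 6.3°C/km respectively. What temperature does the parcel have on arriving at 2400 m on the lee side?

Dry to 2900 m: -9.8 × 1.8 km = -17.64°C, so T = -9.04°C.
Saturated to 5200 m: -6.3 × 2.3 km = -14.49°C, so T = -23.53°C.
Dry descent to 2400 m: +9.8 × 2.8 km = +27.44°C, so T = 3.91°C.

3.91°C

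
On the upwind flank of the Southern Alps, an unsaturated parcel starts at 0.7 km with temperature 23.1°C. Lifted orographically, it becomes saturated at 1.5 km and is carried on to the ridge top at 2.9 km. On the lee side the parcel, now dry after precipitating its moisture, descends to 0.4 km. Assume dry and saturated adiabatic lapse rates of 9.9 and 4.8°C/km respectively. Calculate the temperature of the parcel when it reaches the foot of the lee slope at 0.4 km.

33.21°C

Dry to 1500 m: -9.9 × 0.8 km = -7.92°C, so T = 15.18°C.
Saturated to 2900 m: -4.8 × 1.4 km = -6.72°C, so T = 8.46°C.
Dry descent to 400 m: +9.9 × 2.5 km = +24.75°C, so T = 33.21°C.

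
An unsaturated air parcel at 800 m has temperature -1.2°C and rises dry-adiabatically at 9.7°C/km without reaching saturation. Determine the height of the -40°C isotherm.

Height above start = (-1.2 − (-40)) / 9.7 = 4 km
Altitude = 800 m + 4000 m = 4800 m

4800 m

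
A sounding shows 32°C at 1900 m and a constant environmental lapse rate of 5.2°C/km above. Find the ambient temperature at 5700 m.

12.24°C

1900–5700 m, environmental: Δz = 3.8 km ⇒ ΔT = -19.76°C; T = 12.24°C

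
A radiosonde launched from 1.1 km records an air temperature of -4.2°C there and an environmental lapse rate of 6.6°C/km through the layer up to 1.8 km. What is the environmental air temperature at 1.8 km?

-8.82°C

1100–1800 m, environmental: Δz = 0.7 km ⇒ ΔT = -4.62°C; T = -8.82°C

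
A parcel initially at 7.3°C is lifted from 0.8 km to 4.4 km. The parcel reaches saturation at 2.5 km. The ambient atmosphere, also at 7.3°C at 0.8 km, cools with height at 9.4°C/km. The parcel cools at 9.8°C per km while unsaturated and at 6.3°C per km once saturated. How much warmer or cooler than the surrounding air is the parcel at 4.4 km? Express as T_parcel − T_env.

+5.21°C (parcel warmer than environment)

Parcel:
  Dry to 2500 m: -9.8 × 1.7 km = -16.66°C, so T = -9.36°C.
  Saturated to 4400 m: -6.3 × 1.9 km = -11.97°C, so T = -21.33°C.
Environment:
  Environment to 4400 m: -9.4 × 3.6 km = -33.84°C, so T = -26.54°C.
T_parcel − T_env = -21.33 − (-26.54) = +5.21°C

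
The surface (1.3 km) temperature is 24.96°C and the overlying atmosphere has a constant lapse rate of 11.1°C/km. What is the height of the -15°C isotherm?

4.9 km

Height above start = (24.96 − (-15)) / 11.1 = 3.6 km
Altitude = 1300 m + 3600 m = 4900 m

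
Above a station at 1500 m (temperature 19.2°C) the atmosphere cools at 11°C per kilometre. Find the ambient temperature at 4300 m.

-11.6°C

1500–4300 m, environmental: Δz = 2.8 km ⇒ ΔT = -30.8°C; T = -11.6°C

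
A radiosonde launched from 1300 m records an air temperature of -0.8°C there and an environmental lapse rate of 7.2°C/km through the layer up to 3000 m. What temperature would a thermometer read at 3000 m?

Environmental to 3000 m: -7.2 × 1.7 km = -12.24°C, so T = -13.04°C.

-13.04°C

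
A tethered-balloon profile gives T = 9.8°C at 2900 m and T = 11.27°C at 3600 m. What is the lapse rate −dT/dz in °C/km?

Γ = −ΔT/Δz = (9.8 − 11.27) / (3600 − 2900) m
  = -1.47°C / 0.7 km = -2.1°C/km

-2.1°C/km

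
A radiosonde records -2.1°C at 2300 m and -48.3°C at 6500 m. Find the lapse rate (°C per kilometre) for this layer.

11°C/km

Γ = −ΔT/Δz = (-2.1 − (-48.3)) / (6500 − 2300) m
  = 46.2°C / 4.2 km = 11°C/km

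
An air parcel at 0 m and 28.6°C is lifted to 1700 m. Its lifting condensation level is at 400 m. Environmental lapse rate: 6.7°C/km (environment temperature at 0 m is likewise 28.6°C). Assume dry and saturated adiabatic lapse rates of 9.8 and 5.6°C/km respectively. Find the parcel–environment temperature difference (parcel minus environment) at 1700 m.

+0.19°C (parcel warmer than environment)

Parcel:
  0–400 m, dry: Δz = 0.4 km ⇒ ΔT = -3.92°C; T = 24.68°C
  400–1700 m, saturated: Δz = 1.3 km ⇒ ΔT = -7.28°C; T = 17.4°C
Environment:
  0–1700 m, environment: Δz = 1.7 km ⇒ ΔT = -11.39°C; T = 17.21°C
T_parcel − T_env = 17.4 − 17.21 = +0.19°C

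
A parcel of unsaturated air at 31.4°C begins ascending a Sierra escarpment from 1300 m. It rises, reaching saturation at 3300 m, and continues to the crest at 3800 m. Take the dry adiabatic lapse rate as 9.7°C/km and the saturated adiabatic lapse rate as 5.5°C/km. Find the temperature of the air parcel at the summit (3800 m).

1300 → 3300 m (dry, 9.7°C/km): ΔT = -9.7 × 2 = -19.4°C → T = 12°C
3300 → 3800 m (saturated, 5.5°C/km): ΔT = -5.5 × 0.5 = -2.75°C → T = 9.25°C

9.25°C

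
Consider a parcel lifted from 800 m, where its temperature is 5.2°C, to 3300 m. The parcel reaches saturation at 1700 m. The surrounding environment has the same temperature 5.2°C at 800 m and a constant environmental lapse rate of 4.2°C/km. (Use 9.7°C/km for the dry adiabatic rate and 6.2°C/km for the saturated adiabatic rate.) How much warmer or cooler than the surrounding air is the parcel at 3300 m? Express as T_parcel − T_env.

Parcel:
  From 800 m to 1700 m (dry): cools by 9.7 × 0.9 = 8.73°C, giving -3.53°C.
  From 1700 m to 3300 m (saturated): cools by 6.2 × 1.6 = 9.92°C, giving -13.45°C.
Environment:
  From 800 m to 3300 m (environment): cools by 4.2 × 2.5 = 10.5°C, giving -5.3°C.
T_parcel − T_env = -13.45 − (-5.3) = -8.15°C

-8.15°C (parcel cooler than environment)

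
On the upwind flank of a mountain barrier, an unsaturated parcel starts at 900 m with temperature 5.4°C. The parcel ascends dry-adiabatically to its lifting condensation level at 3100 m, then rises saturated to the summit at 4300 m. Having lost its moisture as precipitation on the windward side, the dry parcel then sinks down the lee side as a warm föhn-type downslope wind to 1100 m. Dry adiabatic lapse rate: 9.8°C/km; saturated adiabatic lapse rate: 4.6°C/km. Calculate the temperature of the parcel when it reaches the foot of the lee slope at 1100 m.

9.68°C

900 → 3100 m (dry, 9.8°C/km): ΔT = -9.8 × 2.2 = -21.56°C → T = -16.16°C
3100 → 4300 m (saturated, 4.6°C/km): ΔT = -4.6 × 1.2 = -5.52°C → T = -21.68°C
4300 → 1100 m (dry descent, 9.8°C/km): ΔT = +9.8 × 3.2 = +31.36°C → T = 9.68°C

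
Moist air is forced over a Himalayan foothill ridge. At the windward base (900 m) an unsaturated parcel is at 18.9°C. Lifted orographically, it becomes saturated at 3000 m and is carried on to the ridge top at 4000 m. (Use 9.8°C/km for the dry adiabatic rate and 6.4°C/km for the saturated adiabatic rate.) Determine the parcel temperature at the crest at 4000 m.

-8.08°C

Dry to 3000 m: -9.8 × 2.1 km = -20.58°C, so T = -1.68°C.
Saturated to 4000 m: -6.4 × 1 km = -6.4°C, so T = -8.08°C.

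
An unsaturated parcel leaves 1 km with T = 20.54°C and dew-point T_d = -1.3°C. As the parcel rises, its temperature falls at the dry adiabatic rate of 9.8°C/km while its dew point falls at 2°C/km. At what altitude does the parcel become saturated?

T and T_d converge at 9.8 − 2 = 7.8°C per km
Height above start = (20.54 − (-1.3)) / 7.8 = 2.8 km
LCL altitude = 1000 m + 2800 m = 3800 m

3.8 km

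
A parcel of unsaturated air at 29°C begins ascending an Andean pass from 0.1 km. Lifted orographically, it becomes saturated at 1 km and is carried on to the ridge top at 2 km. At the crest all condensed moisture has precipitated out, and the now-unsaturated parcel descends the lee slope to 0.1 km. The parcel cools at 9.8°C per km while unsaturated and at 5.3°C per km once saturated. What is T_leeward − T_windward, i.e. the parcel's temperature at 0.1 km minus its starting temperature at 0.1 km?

+4.5°C

100–1000 m, dry: Δz = 0.9 km ⇒ ΔT = -8.82°C; T = 20.18°C
1000–2000 m, saturated: Δz = 1 km ⇒ ΔT = -5.3°C; T = 14.88°C
2000–100 m, dry descent: Δz = 1.9 km ⇒ ΔT = +18.62°C; T = 33.5°C
Net change vs windward start: 33.5 − 29 = +4.5°C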